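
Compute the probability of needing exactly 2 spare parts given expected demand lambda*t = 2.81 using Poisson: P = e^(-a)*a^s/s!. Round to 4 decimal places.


a = 2.81, s = 2
e^(-a) = e^(-2.81) = 0.0602
a^s = 2.81^2 = 7.8961
s! = 2
P = 0.0602 * 7.8961 / 2
P = 0.2377

0.2377


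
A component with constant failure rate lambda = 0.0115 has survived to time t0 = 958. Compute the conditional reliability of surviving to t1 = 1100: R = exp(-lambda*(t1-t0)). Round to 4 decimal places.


lambda = 0.0115
t0 = 958, t1 = 1100
t1 - t0 = 142
lambda * (t1-t0) = 0.0115 * 142 = 1.633
R = exp(-1.633)
R = 0.1953

0.1953


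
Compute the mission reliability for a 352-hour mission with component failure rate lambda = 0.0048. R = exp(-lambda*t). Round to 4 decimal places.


lambda = 0.0048
mission_time = 352
lambda * t = 0.0048 * 352 = 1.6896
R = exp(-1.6896)
R = 0.1846

0.1846


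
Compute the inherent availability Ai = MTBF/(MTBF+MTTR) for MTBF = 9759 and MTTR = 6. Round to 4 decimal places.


MTBF = 9759
MTTR = 6
MTBF + MTTR = 9765
Ai = 9759 / 9765
Ai = 0.9994

0.9994


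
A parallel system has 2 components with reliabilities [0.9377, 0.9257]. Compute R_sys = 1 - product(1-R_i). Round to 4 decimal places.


Components: [0.9377, 0.9257]
(1 - 0.9377) = 0.0623, running product = 0.0623
(1 - 0.9257) = 0.0743, running product = 0.0046
Product of (1-R_i) = 0.0046
R_sys = 1 - 0.0046 = 0.9954

0.9954


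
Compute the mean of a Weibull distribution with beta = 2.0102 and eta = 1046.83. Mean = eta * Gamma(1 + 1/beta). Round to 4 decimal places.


beta = 2.0102, eta = 1046.83
1/beta = 0.4975
1 + 1/beta = 1.4975
Gamma(1.4975) = 0.8861
Mean = 1046.83 * 0.8861
Mean = 927.6458

927.6458


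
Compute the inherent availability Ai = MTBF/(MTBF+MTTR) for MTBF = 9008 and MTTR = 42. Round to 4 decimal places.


MTBF = 9008
MTTR = 42
MTBF + MTTR = 9050
Ai = 9008 / 9050
Ai = 0.9954

0.9954


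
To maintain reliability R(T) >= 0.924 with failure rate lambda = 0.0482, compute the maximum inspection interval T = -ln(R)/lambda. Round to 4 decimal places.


R_target = 0.924
lambda = 0.0482
-ln(0.924) = 0.079
T = 0.079 / 0.0482
T = 1.6399

1.6399


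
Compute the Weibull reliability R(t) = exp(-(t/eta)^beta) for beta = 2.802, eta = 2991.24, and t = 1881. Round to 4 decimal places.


beta = 2.802, eta = 2991.24, t = 1881
t/eta = 1881 / 2991.24 = 0.6288
(t/eta)^beta = 0.6288^2.802 = 0.2726
R(t) = exp(-0.2726)
R(t) = 0.7614

0.7614


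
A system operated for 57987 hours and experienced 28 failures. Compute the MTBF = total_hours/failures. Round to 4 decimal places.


total_hours = 57987
failures = 28
MTBF = 57987 / 28
MTBF = 2070.9643

2070.9643


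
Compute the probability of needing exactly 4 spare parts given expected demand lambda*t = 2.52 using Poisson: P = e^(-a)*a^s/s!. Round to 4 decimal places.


a = 2.52, s = 4
e^(-a) = e^(-2.52) = 0.0805
a^s = 2.52^4 = 40.3276
s! = 24
P = 0.0805 * 40.3276 / 24
P = 0.1352

0.1352


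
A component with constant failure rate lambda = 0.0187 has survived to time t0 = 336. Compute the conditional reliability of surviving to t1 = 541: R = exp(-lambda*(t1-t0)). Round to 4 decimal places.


lambda = 0.0187
t0 = 336, t1 = 541
t1 - t0 = 205
lambda * (t1-t0) = 0.0187 * 205 = 3.8335
R = exp(-3.8335)
R = 0.0216

0.0216


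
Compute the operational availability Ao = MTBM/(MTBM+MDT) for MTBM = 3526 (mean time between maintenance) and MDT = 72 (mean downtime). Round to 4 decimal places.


MTBM = 3526
MDT = 72
MTBM + MDT = 3598
Ao = 3526 / 3598
Ao = 0.98

0.98


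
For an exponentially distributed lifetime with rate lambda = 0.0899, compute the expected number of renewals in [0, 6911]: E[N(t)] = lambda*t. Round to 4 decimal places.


lambda = 0.0899
t = 6911
E[N(t)] = lambda * t
E[N(t)] = 0.0899 * 6911
E[N(t)] = 621.2989

621.2989


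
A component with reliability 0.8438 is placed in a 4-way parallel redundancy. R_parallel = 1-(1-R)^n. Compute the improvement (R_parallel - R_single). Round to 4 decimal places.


R_single = 0.8438, n = 4
1 - R_single = 0.1562
(1 - R_single)^n = 0.1562^4 = 0.0006
R_parallel = 1 - 0.0006 = 0.9994
Improvement = 0.9994 - 0.8438
Improvement = 0.1556

0.1556


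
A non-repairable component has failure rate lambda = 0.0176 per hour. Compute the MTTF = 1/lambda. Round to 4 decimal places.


lambda = 0.0176
MTTF = 1 / 0.0176
MTTF = 56.8182

56.8182


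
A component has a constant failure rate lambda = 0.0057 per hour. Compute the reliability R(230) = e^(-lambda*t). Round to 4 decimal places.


lambda = 0.0057
t = 230
lambda * t = 1.311
R(t) = e^(-1.311)
R(t) = 0.2696

0.2696


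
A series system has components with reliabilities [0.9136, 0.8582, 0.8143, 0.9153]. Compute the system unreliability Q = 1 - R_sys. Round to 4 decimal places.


Components: [0.9136, 0.8582, 0.8143, 0.9153]
After component 1: product = 0.9136
After component 2: product = 0.7841
After component 3: product = 0.6385
After component 4: product = 0.5844
R_sys = 0.5844
Q = 1 - 0.5844 = 0.4156

0.4156


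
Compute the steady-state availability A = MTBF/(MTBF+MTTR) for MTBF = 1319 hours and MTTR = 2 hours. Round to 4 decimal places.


MTBF = 1319
MTTR = 2
MTBF + MTTR = 1321
A = 1319 / 1321
A = 0.9985

0.9985


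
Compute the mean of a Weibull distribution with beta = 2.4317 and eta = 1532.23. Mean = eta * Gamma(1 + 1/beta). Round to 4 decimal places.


beta = 2.4317, eta = 1532.23
1/beta = 0.4112
1 + 1/beta = 1.4112
Gamma(1.4112) = 0.8867
Mean = 1532.23 * 0.8867
Mean = 1358.6426

1358.6426


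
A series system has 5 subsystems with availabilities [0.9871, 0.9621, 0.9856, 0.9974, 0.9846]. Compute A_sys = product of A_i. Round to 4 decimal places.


Subsystems: [0.9871, 0.9621, 0.9856, 0.9974, 0.9846]
After subsystem 1 (A=0.9871): product = 0.9871
After subsystem 2 (A=0.9621): product = 0.9497
After subsystem 3 (A=0.9856): product = 0.936
After subsystem 4 (A=0.9974): product = 0.9336
After subsystem 5 (A=0.9846): product = 0.9192
A_sys = 0.9192

0.9192


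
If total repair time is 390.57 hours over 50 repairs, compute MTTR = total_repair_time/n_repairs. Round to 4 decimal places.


total_repair_time = 390.57
n_repairs = 50
MTTR = 390.57 / 50
MTTR = 7.8114

7.8114


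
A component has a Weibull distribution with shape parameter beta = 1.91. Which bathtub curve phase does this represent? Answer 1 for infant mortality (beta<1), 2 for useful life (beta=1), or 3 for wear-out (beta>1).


beta = 1.91
Compare beta to 1:
beta < 1 => infant mortality (phase 1)
beta = 1 => useful life (phase 2)
beta > 1 => wear-out (phase 3)
Since beta = 1.91, this is wear-out (increasing failure rate)
Phase = 3

3


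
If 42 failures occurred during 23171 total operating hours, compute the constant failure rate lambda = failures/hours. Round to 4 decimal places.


failures = 42
total_hours = 23171
lambda = 42 / 23171
lambda = 0.0018

0.0018


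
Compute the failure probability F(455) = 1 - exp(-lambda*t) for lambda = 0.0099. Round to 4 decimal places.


lambda = 0.0099, t = 455
lambda * t = 4.5045
exp(-4.5045) = 0.0111
F(t) = 1 - 0.0111
F(t) = 0.9889

0.9889


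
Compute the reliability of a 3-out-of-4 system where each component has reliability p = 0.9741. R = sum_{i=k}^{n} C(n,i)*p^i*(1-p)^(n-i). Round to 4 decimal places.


k = 3, n = 4, p = 0.9741
i=3: C(4,3)=4 * 0.9741^3 * 0.0259^1 = 0.0958
i=4: C(4,4)=1 * 0.9741^4 * 0.0259^0 = 0.9004
R = sum of terms = 0.9961

0.9961


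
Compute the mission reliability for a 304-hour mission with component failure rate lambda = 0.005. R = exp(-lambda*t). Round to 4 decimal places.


lambda = 0.005
mission_time = 304
lambda * t = 0.005 * 304 = 1.52
R = exp(-1.52)
R = 0.2187

0.2187


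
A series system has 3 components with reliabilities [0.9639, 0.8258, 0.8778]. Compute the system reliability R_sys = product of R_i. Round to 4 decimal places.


Components: [0.9639, 0.8258, 0.8778]
After component 1 (R=0.9639): product = 0.9639
After component 2 (R=0.8258): product = 0.796
After component 3 (R=0.8778): product = 0.6987
R_sys = 0.6987

0.6987


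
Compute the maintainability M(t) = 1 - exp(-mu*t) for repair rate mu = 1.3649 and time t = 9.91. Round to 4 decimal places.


mu = 1.3649, t = 9.91
mu * t = 1.3649 * 9.91 = 13.5262
exp(-13.5262) = 0.0
M(t) = 1 - 0.0
M(t) = 1.0

1.0


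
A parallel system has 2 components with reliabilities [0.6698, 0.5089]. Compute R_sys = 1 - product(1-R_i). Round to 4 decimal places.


Components: [0.6698, 0.5089]
(1 - 0.6698) = 0.3302, running product = 0.3302
(1 - 0.5089) = 0.4911, running product = 0.1622
Product of (1-R_i) = 0.1622
R_sys = 1 - 0.1622 = 0.8378

0.8378


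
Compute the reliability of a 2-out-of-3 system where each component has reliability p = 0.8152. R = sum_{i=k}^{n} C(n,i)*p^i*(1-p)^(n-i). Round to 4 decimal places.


k = 2, n = 3, p = 0.8152
i=2: C(3,2)=3 * 0.8152^2 * 0.1848^1 = 0.3684
i=3: C(3,3)=1 * 0.8152^3 * 0.1848^0 = 0.5417
R = sum of terms = 0.9102

0.9102


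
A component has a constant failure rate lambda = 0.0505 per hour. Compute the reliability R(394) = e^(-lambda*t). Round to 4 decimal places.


lambda = 0.0505
t = 394
lambda * t = 19.897
R(t) = e^(-19.897)
R(t) = 0.0

0.0


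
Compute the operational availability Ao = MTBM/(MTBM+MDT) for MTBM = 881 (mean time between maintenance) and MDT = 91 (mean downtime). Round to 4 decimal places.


MTBM = 881
MDT = 91
MTBM + MDT = 972
Ao = 881 / 972
Ao = 0.9064

0.9064


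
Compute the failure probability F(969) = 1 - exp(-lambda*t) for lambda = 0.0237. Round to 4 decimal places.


lambda = 0.0237, t = 969
lambda * t = 22.9653
exp(-22.9653) = 0.0
F(t) = 1 - 0.0
F(t) = 1.0

1.0


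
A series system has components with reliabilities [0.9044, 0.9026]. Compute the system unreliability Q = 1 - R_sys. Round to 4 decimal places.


Components: [0.9044, 0.9026]
After component 1: product = 0.9044
After component 2: product = 0.8163
R_sys = 0.8163
Q = 1 - 0.8163 = 0.1837

0.1837


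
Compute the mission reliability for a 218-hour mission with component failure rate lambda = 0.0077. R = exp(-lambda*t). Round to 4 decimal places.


lambda = 0.0077
mission_time = 218
lambda * t = 0.0077 * 218 = 1.6786
R = exp(-1.6786)
R = 0.1866

0.1866


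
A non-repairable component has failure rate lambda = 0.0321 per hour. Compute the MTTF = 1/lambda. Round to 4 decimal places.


lambda = 0.0321
MTTF = 1 / 0.0321
MTTF = 31.1526

31.1526


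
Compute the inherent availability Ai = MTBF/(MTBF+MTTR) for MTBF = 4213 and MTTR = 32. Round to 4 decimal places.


MTBF = 4213
MTTR = 32
MTBF + MTTR = 4245
Ai = 4213 / 4245
Ai = 0.9925

0.9925


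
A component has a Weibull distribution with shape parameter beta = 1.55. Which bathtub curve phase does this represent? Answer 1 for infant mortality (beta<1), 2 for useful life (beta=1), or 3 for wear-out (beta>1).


beta = 1.55
Compare beta to 1:
beta < 1 => infant mortality (phase 1)
beta = 1 => useful life (phase 2)
beta > 1 => wear-out (phase 3)
Since beta = 1.55, this is wear-out (increasing failure rate)
Phase = 3

3


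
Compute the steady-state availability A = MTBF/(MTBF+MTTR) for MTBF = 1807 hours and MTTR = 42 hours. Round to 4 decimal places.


MTBF = 1807
MTTR = 42
MTBF + MTTR = 1849
A = 1807 / 1849
A = 0.9773

0.9773


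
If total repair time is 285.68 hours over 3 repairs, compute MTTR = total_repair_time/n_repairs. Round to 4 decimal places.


total_repair_time = 285.68
n_repairs = 3
MTTR = 285.68 / 3
MTTR = 95.2267

95.2267


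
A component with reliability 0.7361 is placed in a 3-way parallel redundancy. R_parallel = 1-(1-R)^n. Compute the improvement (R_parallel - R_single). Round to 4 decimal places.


R_single = 0.7361, n = 3
1 - R_single = 0.2639
(1 - R_single)^n = 0.2639^3 = 0.0184
R_parallel = 1 - 0.0184 = 0.9816
Improvement = 0.9816 - 0.7361
Improvement = 0.2455

0.2455


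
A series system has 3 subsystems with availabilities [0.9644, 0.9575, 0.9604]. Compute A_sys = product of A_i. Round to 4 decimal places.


Subsystems: [0.9644, 0.9575, 0.9604]
After subsystem 1 (A=0.9644): product = 0.9644
After subsystem 2 (A=0.9575): product = 0.9234
After subsystem 3 (A=0.9604): product = 0.8868
A_sys = 0.8868

0.8868


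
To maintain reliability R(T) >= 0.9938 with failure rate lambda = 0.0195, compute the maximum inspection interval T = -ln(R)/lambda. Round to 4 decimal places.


R_target = 0.9938
lambda = 0.0195
-ln(0.9938) = 0.0062
T = 0.0062 / 0.0195
T = 0.3189

0.3189


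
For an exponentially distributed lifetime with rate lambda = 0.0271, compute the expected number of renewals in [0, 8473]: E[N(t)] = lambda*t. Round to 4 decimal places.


lambda = 0.0271
t = 8473
E[N(t)] = lambda * t
E[N(t)] = 0.0271 * 8473
E[N(t)] = 229.6183

229.6183


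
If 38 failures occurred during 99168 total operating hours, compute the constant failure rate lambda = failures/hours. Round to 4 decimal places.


failures = 38
total_hours = 99168
lambda = 38 / 99168
lambda = 0.0004

0.0004


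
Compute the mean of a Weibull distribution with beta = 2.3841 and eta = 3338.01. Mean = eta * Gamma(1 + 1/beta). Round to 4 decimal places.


beta = 2.3841, eta = 3338.01
1/beta = 0.4194
1 + 1/beta = 1.4194
Gamma(1.4194) = 0.8864
Mean = 3338.01 * 0.8864
Mean = 2958.7323

2958.7323


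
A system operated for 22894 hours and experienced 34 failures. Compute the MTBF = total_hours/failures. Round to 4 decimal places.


total_hours = 22894
failures = 34
MTBF = 22894 / 34
MTBF = 673.3529

673.3529


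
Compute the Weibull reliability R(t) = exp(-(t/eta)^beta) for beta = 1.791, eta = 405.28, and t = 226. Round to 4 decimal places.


beta = 1.791, eta = 405.28, t = 226
t/eta = 226 / 405.28 = 0.5576
(t/eta)^beta = 0.5576^1.791 = 0.3513
R(t) = exp(-0.3513)
R(t) = 0.7037

0.7037


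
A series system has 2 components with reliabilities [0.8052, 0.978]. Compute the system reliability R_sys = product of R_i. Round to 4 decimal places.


Components: [0.8052, 0.978]
After component 1 (R=0.8052): product = 0.8052
After component 2 (R=0.978): product = 0.7875
R_sys = 0.7875

0.7875


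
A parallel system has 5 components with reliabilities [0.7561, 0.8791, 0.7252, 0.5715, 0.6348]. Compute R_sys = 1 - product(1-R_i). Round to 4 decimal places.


Components: [0.7561, 0.8791, 0.7252, 0.5715, 0.6348]
(1 - 0.7561) = 0.2439, running product = 0.2439
(1 - 0.8791) = 0.1209, running product = 0.0295
(1 - 0.7252) = 0.2748, running product = 0.0081
(1 - 0.5715) = 0.4285, running product = 0.0035
(1 - 0.6348) = 0.3652, running product = 0.0013
Product of (1-R_i) = 0.0013
R_sys = 1 - 0.0013 = 0.9987

0.9987


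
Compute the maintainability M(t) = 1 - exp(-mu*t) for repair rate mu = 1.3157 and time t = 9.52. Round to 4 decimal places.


mu = 1.3157, t = 9.52
mu * t = 1.3157 * 9.52 = 12.5255
exp(-12.5255) = 0.0
M(t) = 1 - 0.0
M(t) = 1.0

1.0


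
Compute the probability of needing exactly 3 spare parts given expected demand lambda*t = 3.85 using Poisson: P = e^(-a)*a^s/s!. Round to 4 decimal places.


a = 3.85, s = 3
e^(-a) = e^(-3.85) = 0.0213
a^s = 3.85^3 = 57.0666
s! = 6
P = 0.0213 * 57.0666 / 6
P = 0.2024

0.2024


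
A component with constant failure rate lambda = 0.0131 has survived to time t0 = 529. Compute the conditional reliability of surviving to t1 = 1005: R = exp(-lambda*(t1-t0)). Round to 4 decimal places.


lambda = 0.0131
t0 = 529, t1 = 1005
t1 - t0 = 476
lambda * (t1-t0) = 0.0131 * 476 = 6.2356
R = exp(-6.2356)
R = 0.002

0.002


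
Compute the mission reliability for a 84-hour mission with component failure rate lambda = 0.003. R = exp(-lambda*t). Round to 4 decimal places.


lambda = 0.003
mission_time = 84
lambda * t = 0.003 * 84 = 0.252
R = exp(-0.252)
R = 0.7772

0.7772


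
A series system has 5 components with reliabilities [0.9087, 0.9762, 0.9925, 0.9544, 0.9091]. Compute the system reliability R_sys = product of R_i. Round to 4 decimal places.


Components: [0.9087, 0.9762, 0.9925, 0.9544, 0.9091]
After component 1 (R=0.9087): product = 0.9087
After component 2 (R=0.9762): product = 0.8871
After component 3 (R=0.9925): product = 0.8804
After component 4 (R=0.9544): product = 0.8403
After component 5 (R=0.9091): product = 0.7639
R_sys = 0.7639

0.7639


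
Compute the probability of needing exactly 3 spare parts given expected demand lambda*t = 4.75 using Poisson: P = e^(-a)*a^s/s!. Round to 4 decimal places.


a = 4.75, s = 3
e^(-a) = e^(-4.75) = 0.0087
a^s = 4.75^3 = 107.1719
s! = 6
P = 0.0087 * 107.1719 / 6
P = 0.1545

0.1545


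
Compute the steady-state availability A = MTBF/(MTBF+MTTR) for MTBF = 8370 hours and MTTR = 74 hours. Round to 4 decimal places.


MTBF = 8370
MTTR = 74
MTBF + MTTR = 8444
A = 8370 / 8444
A = 0.9912

0.9912


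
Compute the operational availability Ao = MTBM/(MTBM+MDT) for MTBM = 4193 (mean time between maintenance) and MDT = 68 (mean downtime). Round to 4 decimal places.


MTBM = 4193
MDT = 68
MTBM + MDT = 4261
Ao = 4193 / 4261
Ao = 0.984

0.984


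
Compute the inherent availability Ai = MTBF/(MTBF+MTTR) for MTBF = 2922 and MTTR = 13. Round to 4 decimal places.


MTBF = 2922
MTTR = 13
MTBF + MTTR = 2935
Ai = 2922 / 2935
Ai = 0.9956

0.9956


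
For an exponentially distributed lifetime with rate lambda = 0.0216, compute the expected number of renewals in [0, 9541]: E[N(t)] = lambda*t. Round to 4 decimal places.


lambda = 0.0216
t = 9541
E[N(t)] = lambda * t
E[N(t)] = 0.0216 * 9541
E[N(t)] = 206.0856

206.0856


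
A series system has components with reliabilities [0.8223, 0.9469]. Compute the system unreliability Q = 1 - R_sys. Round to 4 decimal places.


Components: [0.8223, 0.9469]
After component 1: product = 0.8223
After component 2: product = 0.7786
R_sys = 0.7786
Q = 1 - 0.7786 = 0.2214

0.2214


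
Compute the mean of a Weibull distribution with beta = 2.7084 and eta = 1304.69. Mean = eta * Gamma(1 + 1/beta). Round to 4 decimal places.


beta = 2.7084, eta = 1304.69
1/beta = 0.3692
1 + 1/beta = 1.3692
Gamma(1.3692) = 0.8894
Mean = 1304.69 * 0.8894
Mean = 1160.3624

1160.3624


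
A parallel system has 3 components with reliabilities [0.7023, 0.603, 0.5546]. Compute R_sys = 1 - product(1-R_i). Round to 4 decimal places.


Components: [0.7023, 0.603, 0.5546]
(1 - 0.7023) = 0.2977, running product = 0.2977
(1 - 0.603) = 0.397, running product = 0.1182
(1 - 0.5546) = 0.4454, running product = 0.0526
Product of (1-R_i) = 0.0526
R_sys = 1 - 0.0526 = 0.9474

0.9474


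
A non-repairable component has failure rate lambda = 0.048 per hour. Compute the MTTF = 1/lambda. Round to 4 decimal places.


lambda = 0.048
MTTF = 1 / 0.048
MTTF = 20.8333

20.8333


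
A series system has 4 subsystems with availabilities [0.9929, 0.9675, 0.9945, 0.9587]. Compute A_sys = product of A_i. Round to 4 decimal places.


Subsystems: [0.9929, 0.9675, 0.9945, 0.9587]
After subsystem 1 (A=0.9929): product = 0.9929
After subsystem 2 (A=0.9675): product = 0.9606
After subsystem 3 (A=0.9945): product = 0.9553
After subsystem 4 (A=0.9587): product = 0.9159
A_sys = 0.9159

0.9159


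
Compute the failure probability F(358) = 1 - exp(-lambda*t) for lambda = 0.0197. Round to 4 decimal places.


lambda = 0.0197, t = 358
lambda * t = 7.0526
exp(-7.0526) = 0.0009
F(t) = 1 - 0.0009
F(t) = 0.9991

0.9991


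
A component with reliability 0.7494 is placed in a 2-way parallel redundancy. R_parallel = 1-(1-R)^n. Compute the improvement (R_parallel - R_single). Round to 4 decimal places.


R_single = 0.7494, n = 2
1 - R_single = 0.2506
(1 - R_single)^n = 0.2506^2 = 0.0628
R_parallel = 1 - 0.0628 = 0.9372
Improvement = 0.9372 - 0.7494
Improvement = 0.1878

0.1878


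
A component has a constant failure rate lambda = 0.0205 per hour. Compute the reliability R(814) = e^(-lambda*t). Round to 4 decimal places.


lambda = 0.0205
t = 814
lambda * t = 16.687
R(t) = e^(-16.687)
R(t) = 0.0

0.0


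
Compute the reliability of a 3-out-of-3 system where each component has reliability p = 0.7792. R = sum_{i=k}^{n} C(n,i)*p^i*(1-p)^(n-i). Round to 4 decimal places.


k = 3, n = 3, p = 0.7792
i=3: C(3,3)=1 * 0.7792^3 * 0.2208^0 = 0.4731
R = sum of terms = 0.4731

0.4731


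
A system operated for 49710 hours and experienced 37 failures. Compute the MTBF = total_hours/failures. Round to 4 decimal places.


total_hours = 49710
failures = 37
MTBF = 49710 / 37
MTBF = 1343.5135

1343.5135


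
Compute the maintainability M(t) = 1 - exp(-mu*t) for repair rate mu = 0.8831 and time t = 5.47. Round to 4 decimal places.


mu = 0.8831, t = 5.47
mu * t = 0.8831 * 5.47 = 4.8306
exp(-4.8306) = 0.008
M(t) = 1 - 0.008
M(t) = 0.992

0.992


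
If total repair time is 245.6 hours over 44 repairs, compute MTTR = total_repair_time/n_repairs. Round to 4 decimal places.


total_repair_time = 245.6
n_repairs = 44
MTTR = 245.6 / 44
MTTR = 5.5818

5.5818


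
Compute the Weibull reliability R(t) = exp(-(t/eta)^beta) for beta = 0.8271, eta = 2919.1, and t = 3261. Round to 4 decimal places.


beta = 0.8271, eta = 2919.1, t = 3261
t/eta = 3261 / 2919.1 = 1.1171
(t/eta)^beta = 1.1171^0.8271 = 1.0959
R(t) = exp(-1.0959)
R(t) = 0.3342

0.3342


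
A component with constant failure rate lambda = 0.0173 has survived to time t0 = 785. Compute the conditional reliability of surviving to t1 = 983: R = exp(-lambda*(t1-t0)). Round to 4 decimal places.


lambda = 0.0173
t0 = 785, t1 = 983
t1 - t0 = 198
lambda * (t1-t0) = 0.0173 * 198 = 3.4254
R = exp(-3.4254)
R = 0.0325

0.0325


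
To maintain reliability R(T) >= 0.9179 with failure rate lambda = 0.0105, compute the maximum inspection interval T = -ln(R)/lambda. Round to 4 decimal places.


R_target = 0.9179
lambda = 0.0105
-ln(0.9179) = 0.0857
T = 0.0857 / 0.0105
T = 8.1587

8.1587


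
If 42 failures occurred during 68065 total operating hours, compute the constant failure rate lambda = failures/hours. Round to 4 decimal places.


failures = 42
total_hours = 68065
lambda = 42 / 68065
lambda = 0.0006

0.0006


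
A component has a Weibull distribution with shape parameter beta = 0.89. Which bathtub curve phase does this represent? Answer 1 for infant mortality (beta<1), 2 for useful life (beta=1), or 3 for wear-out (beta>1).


beta = 0.89
Compare beta to 1:
beta < 1 => infant mortality (phase 1)
beta = 1 => useful life (phase 2)
beta > 1 => wear-out (phase 3)
Since beta = 0.89, this is infant mortality (decreasing failure rate)
Phase = 1

1


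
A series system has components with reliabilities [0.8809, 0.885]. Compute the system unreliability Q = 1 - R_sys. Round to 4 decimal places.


Components: [0.8809, 0.885]
After component 1: product = 0.8809
After component 2: product = 0.7796
R_sys = 0.7796
Q = 1 - 0.7796 = 0.2204

0.2204


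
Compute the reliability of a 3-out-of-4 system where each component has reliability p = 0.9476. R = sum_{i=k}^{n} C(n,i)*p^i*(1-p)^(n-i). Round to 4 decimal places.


k = 3, n = 4, p = 0.9476
i=3: C(4,3)=4 * 0.9476^3 * 0.0524^1 = 0.1783
i=4: C(4,4)=1 * 0.9476^4 * 0.0524^0 = 0.8063
R = sum of terms = 0.9847

0.9847


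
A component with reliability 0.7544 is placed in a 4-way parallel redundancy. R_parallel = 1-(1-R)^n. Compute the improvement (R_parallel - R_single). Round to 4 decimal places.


R_single = 0.7544, n = 4
1 - R_single = 0.2456
(1 - R_single)^n = 0.2456^4 = 0.0036
R_parallel = 1 - 0.0036 = 0.9964
Improvement = 0.9964 - 0.7544
Improvement = 0.242

0.242


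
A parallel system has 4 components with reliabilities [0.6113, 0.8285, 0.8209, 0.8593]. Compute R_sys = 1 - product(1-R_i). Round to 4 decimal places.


Components: [0.6113, 0.8285, 0.8209, 0.8593]
(1 - 0.6113) = 0.3887, running product = 0.3887
(1 - 0.8285) = 0.1715, running product = 0.0667
(1 - 0.8209) = 0.1791, running product = 0.0119
(1 - 0.8593) = 0.1407, running product = 0.0017
Product of (1-R_i) = 0.0017
R_sys = 1 - 0.0017 = 0.9983

0.9983


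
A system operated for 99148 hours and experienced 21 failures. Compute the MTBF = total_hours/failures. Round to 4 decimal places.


total_hours = 99148
failures = 21
MTBF = 99148 / 21
MTBF = 4721.3333

4721.3333


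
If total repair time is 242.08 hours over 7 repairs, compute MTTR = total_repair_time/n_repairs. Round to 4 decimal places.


total_repair_time = 242.08
n_repairs = 7
MTTR = 242.08 / 7
MTTR = 34.5829

34.5829


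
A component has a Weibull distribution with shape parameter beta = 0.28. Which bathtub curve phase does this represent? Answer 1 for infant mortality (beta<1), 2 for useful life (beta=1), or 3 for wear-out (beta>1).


beta = 0.28
Compare beta to 1:
beta < 1 => infant mortality (phase 1)
beta = 1 => useful life (phase 2)
beta > 1 => wear-out (phase 3)
Since beta = 0.28, this is infant mortality (decreasing failure rate)
Phase = 1

1


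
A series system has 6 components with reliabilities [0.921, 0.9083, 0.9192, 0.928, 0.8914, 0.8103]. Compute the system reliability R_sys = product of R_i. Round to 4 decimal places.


Components: [0.921, 0.9083, 0.9192, 0.928, 0.8914, 0.8103]
After component 1 (R=0.921): product = 0.921
After component 2 (R=0.9083): product = 0.8365
After component 3 (R=0.9192): product = 0.769
After component 4 (R=0.928): product = 0.7136
After component 5 (R=0.8914): product = 0.6361
After component 6 (R=0.8103): product = 0.5154
R_sys = 0.5154

0.5154


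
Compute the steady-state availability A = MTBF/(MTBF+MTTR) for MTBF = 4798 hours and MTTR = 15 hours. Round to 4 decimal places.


MTBF = 4798
MTTR = 15
MTBF + MTTR = 4813
A = 4798 / 4813
A = 0.9969

0.9969


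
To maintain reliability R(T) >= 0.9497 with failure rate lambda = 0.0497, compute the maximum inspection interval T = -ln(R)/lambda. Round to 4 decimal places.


R_target = 0.9497
lambda = 0.0497
-ln(0.9497) = 0.0516
T = 0.0516 / 0.0497
T = 1.0384

1.0384


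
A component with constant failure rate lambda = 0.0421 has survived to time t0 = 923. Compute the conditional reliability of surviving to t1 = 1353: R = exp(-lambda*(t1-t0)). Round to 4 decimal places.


lambda = 0.0421
t0 = 923, t1 = 1353
t1 - t0 = 430
lambda * (t1-t0) = 0.0421 * 430 = 18.103
R = exp(-18.103)
R = 0.0

0.0


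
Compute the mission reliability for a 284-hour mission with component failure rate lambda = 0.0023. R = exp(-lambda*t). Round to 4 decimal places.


lambda = 0.0023
mission_time = 284
lambda * t = 0.0023 * 284 = 0.6532
R = exp(-0.6532)
R = 0.5204

0.5204


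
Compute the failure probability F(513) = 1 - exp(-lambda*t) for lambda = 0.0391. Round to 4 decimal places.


lambda = 0.0391, t = 513
lambda * t = 20.0583
exp(-20.0583) = 0.0
F(t) = 1 - 0.0
F(t) = 1.0

1.0


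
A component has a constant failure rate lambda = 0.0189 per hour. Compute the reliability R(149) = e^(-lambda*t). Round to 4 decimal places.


lambda = 0.0189
t = 149
lambda * t = 2.8161
R(t) = e^(-2.8161)
R(t) = 0.0598

0.0598


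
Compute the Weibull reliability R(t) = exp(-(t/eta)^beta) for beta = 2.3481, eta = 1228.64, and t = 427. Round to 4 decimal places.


beta = 2.3481, eta = 1228.64, t = 427
t/eta = 427 / 1228.64 = 0.3475
(t/eta)^beta = 0.3475^2.3481 = 0.0836
R(t) = exp(-0.0836)
R(t) = 0.9198

0.9198


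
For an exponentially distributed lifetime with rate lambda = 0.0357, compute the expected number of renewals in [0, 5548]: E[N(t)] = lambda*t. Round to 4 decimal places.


lambda = 0.0357
t = 5548
E[N(t)] = lambda * t
E[N(t)] = 0.0357 * 5548
E[N(t)] = 198.0636

198.0636


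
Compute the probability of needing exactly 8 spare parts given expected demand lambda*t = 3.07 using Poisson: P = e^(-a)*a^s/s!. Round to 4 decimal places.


a = 3.07, s = 8
e^(-a) = e^(-3.07) = 0.0464
a^s = 3.07^8 = 7890.5451
s! = 40320
P = 0.0464 * 7890.5451 / 40320
P = 0.0091

0.0091


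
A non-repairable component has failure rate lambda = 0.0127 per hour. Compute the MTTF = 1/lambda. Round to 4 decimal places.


lambda = 0.0127
MTTF = 1 / 0.0127
MTTF = 78.7402

78.7402


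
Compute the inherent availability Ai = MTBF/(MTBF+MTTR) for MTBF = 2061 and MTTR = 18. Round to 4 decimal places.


MTBF = 2061
MTTR = 18
MTBF + MTTR = 2079
Ai = 2061 / 2079
Ai = 0.9913

0.9913


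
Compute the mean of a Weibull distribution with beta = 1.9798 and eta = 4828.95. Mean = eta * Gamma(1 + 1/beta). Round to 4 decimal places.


beta = 1.9798, eta = 4828.95
1/beta = 0.5051
1 + 1/beta = 1.5051
Gamma(1.5051) = 0.8864
Mean = 4828.95 * 0.8864
Mean = 4280.3942

4280.3942


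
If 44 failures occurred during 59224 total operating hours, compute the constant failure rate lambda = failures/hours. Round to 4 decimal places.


failures = 44
total_hours = 59224
lambda = 44 / 59224
lambda = 0.0007

0.0007


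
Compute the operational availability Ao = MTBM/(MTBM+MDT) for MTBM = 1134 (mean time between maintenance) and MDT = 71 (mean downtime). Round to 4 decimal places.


MTBM = 1134
MDT = 71
MTBM + MDT = 1205
Ao = 1134 / 1205
Ao = 0.9411

0.9411


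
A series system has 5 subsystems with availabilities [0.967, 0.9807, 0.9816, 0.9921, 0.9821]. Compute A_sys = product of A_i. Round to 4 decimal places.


Subsystems: [0.967, 0.9807, 0.9816, 0.9921, 0.9821]
After subsystem 1 (A=0.967): product = 0.967
After subsystem 2 (A=0.9807): product = 0.9483
After subsystem 3 (A=0.9816): product = 0.9309
After subsystem 4 (A=0.9921): product = 0.9235
After subsystem 5 (A=0.9821): product = 0.907
A_sys = 0.907

0.907


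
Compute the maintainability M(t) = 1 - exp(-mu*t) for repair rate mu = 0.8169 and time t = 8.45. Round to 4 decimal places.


mu = 0.8169, t = 8.45
mu * t = 0.8169 * 8.45 = 6.9028
exp(-6.9028) = 0.001
M(t) = 1 - 0.001
M(t) = 0.999

0.999


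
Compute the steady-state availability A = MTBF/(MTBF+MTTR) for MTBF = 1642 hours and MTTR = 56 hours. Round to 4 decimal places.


MTBF = 1642
MTTR = 56
MTBF + MTTR = 1698
A = 1642 / 1698
A = 0.967

0.967


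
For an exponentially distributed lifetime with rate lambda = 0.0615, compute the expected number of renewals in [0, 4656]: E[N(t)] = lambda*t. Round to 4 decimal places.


lambda = 0.0615
t = 4656
E[N(t)] = lambda * t
E[N(t)] = 0.0615 * 4656
E[N(t)] = 286.344

286.344


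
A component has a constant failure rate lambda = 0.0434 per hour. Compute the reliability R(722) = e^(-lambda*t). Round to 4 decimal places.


lambda = 0.0434
t = 722
lambda * t = 31.3348
R(t) = e^(-31.3348)
R(t) = 0.0

0.0


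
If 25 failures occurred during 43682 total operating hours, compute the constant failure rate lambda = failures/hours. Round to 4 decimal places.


failures = 25
total_hours = 43682
lambda = 25 / 43682
lambda = 0.0006

0.0006


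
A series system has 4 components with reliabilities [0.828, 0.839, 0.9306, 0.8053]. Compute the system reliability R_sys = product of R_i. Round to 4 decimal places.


Components: [0.828, 0.839, 0.9306, 0.8053]
After component 1 (R=0.828): product = 0.828
After component 2 (R=0.839): product = 0.6947
After component 3 (R=0.9306): product = 0.6465
After component 4 (R=0.8053): product = 0.5206
R_sys = 0.5206

0.5206


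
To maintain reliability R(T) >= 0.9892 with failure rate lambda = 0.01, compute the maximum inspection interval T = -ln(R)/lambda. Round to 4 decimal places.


R_target = 0.9892
lambda = 0.01
-ln(0.9892) = 0.0109
T = 0.0109 / 0.01
T = 1.0859

1.0859


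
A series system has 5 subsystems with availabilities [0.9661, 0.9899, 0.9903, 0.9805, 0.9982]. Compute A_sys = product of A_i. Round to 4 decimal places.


Subsystems: [0.9661, 0.9899, 0.9903, 0.9805, 0.9982]
After subsystem 1 (A=0.9661): product = 0.9661
After subsystem 2 (A=0.9899): product = 0.9563
After subsystem 3 (A=0.9903): product = 0.9471
After subsystem 4 (A=0.9805): product = 0.9286
After subsystem 5 (A=0.9982): product = 0.9269
A_sys = 0.9269

0.9269


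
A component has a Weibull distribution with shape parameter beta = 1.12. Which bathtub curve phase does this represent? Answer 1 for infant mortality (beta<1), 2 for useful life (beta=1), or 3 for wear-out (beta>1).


beta = 1.12
Compare beta to 1:
beta < 1 => infant mortality (phase 1)
beta = 1 => useful life (phase 2)
beta > 1 => wear-out (phase 3)
Since beta = 1.12, this is wear-out (increasing failure rate)
Phase = 3

3


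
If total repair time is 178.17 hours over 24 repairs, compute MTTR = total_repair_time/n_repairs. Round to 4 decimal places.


total_repair_time = 178.17
n_repairs = 24
MTTR = 178.17 / 24
MTTR = 7.4237

7.4237


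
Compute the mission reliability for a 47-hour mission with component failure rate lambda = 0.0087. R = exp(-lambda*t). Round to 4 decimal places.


lambda = 0.0087
mission_time = 47
lambda * t = 0.0087 * 47 = 0.4089
R = exp(-0.4089)
R = 0.6644

0.6644


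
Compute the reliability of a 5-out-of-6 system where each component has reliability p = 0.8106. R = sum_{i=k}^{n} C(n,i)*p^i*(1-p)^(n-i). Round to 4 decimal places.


k = 5, n = 6, p = 0.8106
i=5: C(6,5)=6 * 0.8106^5 * 0.1894^1 = 0.3977
i=6: C(6,6)=1 * 0.8106^6 * 0.1894^0 = 0.2837
R = sum of terms = 0.6814

0.6814


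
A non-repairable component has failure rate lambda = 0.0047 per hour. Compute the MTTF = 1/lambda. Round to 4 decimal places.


lambda = 0.0047
MTTF = 1 / 0.0047
MTTF = 212.766

212.766


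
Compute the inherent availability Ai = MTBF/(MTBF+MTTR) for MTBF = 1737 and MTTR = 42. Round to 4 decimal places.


MTBF = 1737
MTTR = 42
MTBF + MTTR = 1779
Ai = 1737 / 1779
Ai = 0.9764

0.9764


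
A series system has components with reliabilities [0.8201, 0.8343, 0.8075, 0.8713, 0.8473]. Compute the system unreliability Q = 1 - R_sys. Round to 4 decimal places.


Components: [0.8201, 0.8343, 0.8075, 0.8713, 0.8473]
After component 1: product = 0.8201
After component 2: product = 0.6842
After component 3: product = 0.5525
After component 4: product = 0.4814
After component 5: product = 0.4079
R_sys = 0.4079
Q = 1 - 0.4079 = 0.5921

0.5921


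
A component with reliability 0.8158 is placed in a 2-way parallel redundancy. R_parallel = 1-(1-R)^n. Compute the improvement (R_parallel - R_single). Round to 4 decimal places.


R_single = 0.8158, n = 2
1 - R_single = 0.1842
(1 - R_single)^n = 0.1842^2 = 0.0339
R_parallel = 1 - 0.0339 = 0.9661
Improvement = 0.9661 - 0.8158
Improvement = 0.1503

0.1503


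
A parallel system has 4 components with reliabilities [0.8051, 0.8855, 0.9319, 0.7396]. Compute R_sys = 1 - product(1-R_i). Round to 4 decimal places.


Components: [0.8051, 0.8855, 0.9319, 0.7396]
(1 - 0.8051) = 0.1949, running product = 0.1949
(1 - 0.8855) = 0.1145, running product = 0.0223
(1 - 0.9319) = 0.0681, running product = 0.0015
(1 - 0.7396) = 0.2604, running product = 0.0004
Product of (1-R_i) = 0.0004
R_sys = 1 - 0.0004 = 0.9996

0.9996


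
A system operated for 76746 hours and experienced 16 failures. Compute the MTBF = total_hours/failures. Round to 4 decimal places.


total_hours = 76746
failures = 16
MTBF = 76746 / 16
MTBF = 4796.625

4796.625


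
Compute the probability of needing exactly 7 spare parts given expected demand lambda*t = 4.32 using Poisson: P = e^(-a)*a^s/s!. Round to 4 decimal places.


a = 4.32, s = 7
e^(-a) = e^(-4.32) = 0.0133
a^s = 4.32^7 = 28079.2968
s! = 5040
P = 0.0133 * 28079.2968 / 5040
P = 0.0741

0.0741


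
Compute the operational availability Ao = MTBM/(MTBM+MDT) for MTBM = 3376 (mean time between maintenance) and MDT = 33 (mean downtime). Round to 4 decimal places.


MTBM = 3376
MDT = 33
MTBM + MDT = 3409
Ao = 3376 / 3409
Ao = 0.9903

0.9903


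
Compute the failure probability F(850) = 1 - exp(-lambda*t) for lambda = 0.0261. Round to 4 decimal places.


lambda = 0.0261, t = 850
lambda * t = 22.185
exp(-22.185) = 0.0
F(t) = 1 - 0.0
F(t) = 1.0

1.0


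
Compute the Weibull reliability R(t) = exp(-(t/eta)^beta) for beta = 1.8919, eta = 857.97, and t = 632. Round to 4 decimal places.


beta = 1.8919, eta = 857.97, t = 632
t/eta = 632 / 857.97 = 0.7366
(t/eta)^beta = 0.7366^1.8919 = 0.5608
R(t) = exp(-0.5608)
R(t) = 0.5707

0.5707


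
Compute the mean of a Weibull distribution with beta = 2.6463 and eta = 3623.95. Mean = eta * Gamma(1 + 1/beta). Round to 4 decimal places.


beta = 2.6463, eta = 3623.95
1/beta = 0.3779
1 + 1/beta = 1.3779
Gamma(1.3779) = 0.8887
Mean = 3623.95 * 0.8887
Mean = 3220.5806

3220.5806


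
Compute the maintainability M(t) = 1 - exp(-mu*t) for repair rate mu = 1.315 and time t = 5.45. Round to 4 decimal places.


mu = 1.315, t = 5.45
mu * t = 1.315 * 5.45 = 7.1667
exp(-7.1667) = 0.0008
M(t) = 1 - 0.0008
M(t) = 0.9992

0.9992


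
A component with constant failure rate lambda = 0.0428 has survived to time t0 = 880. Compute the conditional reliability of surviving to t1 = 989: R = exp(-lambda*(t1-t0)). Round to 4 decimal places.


lambda = 0.0428
t0 = 880, t1 = 989
t1 - t0 = 109
lambda * (t1-t0) = 0.0428 * 109 = 4.6652
R = exp(-4.6652)
R = 0.0094

0.0094


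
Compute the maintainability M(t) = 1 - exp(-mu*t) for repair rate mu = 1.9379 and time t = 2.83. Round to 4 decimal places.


mu = 1.9379, t = 2.83
mu * t = 1.9379 * 2.83 = 5.4843
exp(-5.4843) = 0.0042
M(t) = 1 - 0.0042
M(t) = 0.9958

0.9958


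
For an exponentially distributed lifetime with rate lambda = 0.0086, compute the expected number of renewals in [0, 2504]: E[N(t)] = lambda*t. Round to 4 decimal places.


lambda = 0.0086
t = 2504
E[N(t)] = lambda * t
E[N(t)] = 0.0086 * 2504
E[N(t)] = 21.5344

21.5344


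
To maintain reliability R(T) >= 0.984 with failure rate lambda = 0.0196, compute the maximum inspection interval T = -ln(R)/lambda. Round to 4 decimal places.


R_target = 0.984
lambda = 0.0196
-ln(0.984) = 0.0161
T = 0.0161 / 0.0196
T = 0.8229

0.8229


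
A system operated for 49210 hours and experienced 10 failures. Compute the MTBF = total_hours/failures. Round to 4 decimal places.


total_hours = 49210
failures = 10
MTBF = 49210 / 10
MTBF = 4921.0

4921.0


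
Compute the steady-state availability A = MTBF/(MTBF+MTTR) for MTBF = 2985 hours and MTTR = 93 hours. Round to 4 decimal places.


MTBF = 2985
MTTR = 93
MTBF + MTTR = 3078
A = 2985 / 3078
A = 0.9698

0.9698


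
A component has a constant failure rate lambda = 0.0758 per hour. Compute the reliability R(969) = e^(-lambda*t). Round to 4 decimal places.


lambda = 0.0758
t = 969
lambda * t = 73.4502
R(t) = e^(-73.4502)
R(t) = 0.0

0.0


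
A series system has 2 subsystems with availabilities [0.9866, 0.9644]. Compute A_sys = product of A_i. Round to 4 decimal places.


Subsystems: [0.9866, 0.9644]
After subsystem 1 (A=0.9866): product = 0.9866
After subsystem 2 (A=0.9644): product = 0.9515
A_sys = 0.9515

0.9515


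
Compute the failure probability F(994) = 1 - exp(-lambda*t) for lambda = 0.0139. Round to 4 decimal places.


lambda = 0.0139, t = 994
lambda * t = 13.8166
exp(-13.8166) = 0.0
F(t) = 1 - 0.0
F(t) = 1.0

1.0


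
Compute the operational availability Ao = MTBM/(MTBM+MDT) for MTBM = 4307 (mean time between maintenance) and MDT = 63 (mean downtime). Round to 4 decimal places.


MTBM = 4307
MDT = 63
MTBM + MDT = 4370
Ao = 4307 / 4370
Ao = 0.9856

0.9856


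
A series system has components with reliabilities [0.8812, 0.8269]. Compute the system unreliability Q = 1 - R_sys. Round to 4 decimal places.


Components: [0.8812, 0.8269]
After component 1: product = 0.8812
After component 2: product = 0.7287
R_sys = 0.7287
Q = 1 - 0.7287 = 0.2713

0.2713


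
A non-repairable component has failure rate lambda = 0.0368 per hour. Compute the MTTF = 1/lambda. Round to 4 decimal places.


lambda = 0.0368
MTTF = 1 / 0.0368
MTTF = 27.1739

27.1739


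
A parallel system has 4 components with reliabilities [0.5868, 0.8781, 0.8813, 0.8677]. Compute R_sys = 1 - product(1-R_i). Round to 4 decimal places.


Components: [0.5868, 0.8781, 0.8813, 0.8677]
(1 - 0.5868) = 0.4132, running product = 0.4132
(1 - 0.8781) = 0.1219, running product = 0.0504
(1 - 0.8813) = 0.1187, running product = 0.006
(1 - 0.8677) = 0.1323, running product = 0.0008
Product of (1-R_i) = 0.0008
R_sys = 1 - 0.0008 = 0.9992

0.9992
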